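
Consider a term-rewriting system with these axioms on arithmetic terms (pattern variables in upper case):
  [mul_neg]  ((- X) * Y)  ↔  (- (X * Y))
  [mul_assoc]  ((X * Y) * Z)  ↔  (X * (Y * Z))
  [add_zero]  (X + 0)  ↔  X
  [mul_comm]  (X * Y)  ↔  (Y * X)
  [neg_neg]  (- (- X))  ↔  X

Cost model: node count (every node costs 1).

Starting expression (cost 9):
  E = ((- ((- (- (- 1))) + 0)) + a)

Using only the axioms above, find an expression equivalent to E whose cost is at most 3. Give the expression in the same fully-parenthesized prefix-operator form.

step 1: add_zero (→) rewrites ((- (- (- 1))) + 0) into (- (- (- 1))), now ((- (- (- (- 1)))) + a)
step 2: neg_neg (→) rewrites (- (- (- (- 1)))) into (- (- 1)), now ((- (- 1)) + a)
step 3: neg_neg (→) rewrites (- (- 1)) into 1, reaching cost 3 (bound 3)

(1 + a)   [cost 3]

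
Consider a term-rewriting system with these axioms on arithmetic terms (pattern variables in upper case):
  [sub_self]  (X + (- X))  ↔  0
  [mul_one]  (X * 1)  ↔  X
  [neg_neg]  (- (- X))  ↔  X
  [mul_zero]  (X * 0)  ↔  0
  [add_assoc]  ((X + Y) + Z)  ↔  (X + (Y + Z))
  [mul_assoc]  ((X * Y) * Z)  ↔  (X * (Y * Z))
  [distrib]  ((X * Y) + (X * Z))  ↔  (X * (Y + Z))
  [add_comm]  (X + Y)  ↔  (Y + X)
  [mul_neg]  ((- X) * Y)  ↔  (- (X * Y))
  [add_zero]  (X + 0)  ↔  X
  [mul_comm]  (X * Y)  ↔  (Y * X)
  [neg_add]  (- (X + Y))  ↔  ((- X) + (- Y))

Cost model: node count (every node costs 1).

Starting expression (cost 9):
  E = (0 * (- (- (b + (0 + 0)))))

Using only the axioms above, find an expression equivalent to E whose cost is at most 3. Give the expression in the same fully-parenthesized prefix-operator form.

(0 * b)   [cost 3]

(1) (0 + 0)  =[add_zero →]=  0    ⊢ (0 * (- (- (b + 0))))
(2) (- (- (b + 0)))  =[neg_neg →]=  (b + 0)    ⊢ (0 * (b + 0))
(3) (b + 0)  =[add_zero →]=  b    ⊢ cost 3, within 3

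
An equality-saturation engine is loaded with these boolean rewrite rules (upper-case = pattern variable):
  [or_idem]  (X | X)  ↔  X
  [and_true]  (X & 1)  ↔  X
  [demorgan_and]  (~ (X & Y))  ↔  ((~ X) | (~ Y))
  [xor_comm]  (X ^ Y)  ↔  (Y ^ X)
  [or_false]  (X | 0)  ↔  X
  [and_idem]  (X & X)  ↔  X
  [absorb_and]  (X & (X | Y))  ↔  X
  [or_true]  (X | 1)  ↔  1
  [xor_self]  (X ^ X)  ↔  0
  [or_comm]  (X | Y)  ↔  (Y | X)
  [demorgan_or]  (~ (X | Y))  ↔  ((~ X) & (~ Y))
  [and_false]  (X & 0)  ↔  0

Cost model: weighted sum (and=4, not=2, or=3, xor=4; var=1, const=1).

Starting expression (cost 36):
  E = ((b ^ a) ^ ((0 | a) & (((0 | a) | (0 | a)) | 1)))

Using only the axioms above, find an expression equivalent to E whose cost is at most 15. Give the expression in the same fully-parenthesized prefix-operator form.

((0 | a) ^ (b ^ a))   [cost 15]

step 1: or_idem (→) rewrites ((0 | a) | (0 | a)) into (0 | a), now ((b ^ a) ^ ((0 | a) & ((0 | a) | 1)))
step 2: xor_comm (→) rewrites ((b ^ a) ^ ((0 | a) & ((0 | a) | 1))) into (((0 | a) & ((0 | a) | 1)) ^ (b ^ a))
step 3: absorb_and (→) rewrites ((0 | a) & ((0 | a) | 1)) into (0 | a), reaching cost 15 (bound 15)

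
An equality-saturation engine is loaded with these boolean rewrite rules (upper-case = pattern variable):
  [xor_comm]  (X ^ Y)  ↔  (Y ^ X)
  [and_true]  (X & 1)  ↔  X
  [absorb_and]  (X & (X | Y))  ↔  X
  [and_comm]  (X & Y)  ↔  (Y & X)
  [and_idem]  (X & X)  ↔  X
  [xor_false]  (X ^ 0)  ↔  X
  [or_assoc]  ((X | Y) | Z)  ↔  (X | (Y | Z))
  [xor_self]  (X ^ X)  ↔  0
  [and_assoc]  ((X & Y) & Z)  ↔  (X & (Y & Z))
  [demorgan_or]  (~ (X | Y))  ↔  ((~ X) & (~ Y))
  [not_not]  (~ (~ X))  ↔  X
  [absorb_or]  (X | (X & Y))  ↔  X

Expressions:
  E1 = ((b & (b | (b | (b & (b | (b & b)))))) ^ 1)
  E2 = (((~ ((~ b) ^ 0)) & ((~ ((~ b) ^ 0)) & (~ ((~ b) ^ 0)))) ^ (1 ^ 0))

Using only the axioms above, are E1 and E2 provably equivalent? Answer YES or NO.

step 1: absorb_or (→) rewrites (b | (b & b)) into b, now ((b & (b | (b | (b & b)))) ^ 1)
step 2: absorb_or (→) rewrites (b | (b & b)) into b, now ((b & (b | b)) ^ 1)
step 3: absorb_and (→) rewrites (b & (b | b)) into b, now (b ^ 1)
step 4: xor_false (←) rewrites 1 into (1 ^ 0), now (b ^ (1 ^ 0))
step 5: not_not (←) rewrites b into (~ (~ b)), now ((~ (~ b)) ^ (1 ^ 0))
step 6: xor_false (←) rewrites (~ b) into ((~ b) ^ 0), now ((~ ((~ b) ^ 0)) ^ (1 ^ 0))
step 7: and_idem (←) rewrites (~ ((~ b) ^ 0)) into ((~ ((~ b) ^ 0)) & (~ ((~ b) ^ 0))), now (((~ ((~ b) ^ 0)) & (~ ((~ b) ^ 0))) ^ (1 ^ 0))
step 8: and_idem (←) rewrites (~ ((~ b) ^ 0)) into ((~ ((~ b) ^ 0)) & (~ ((~ b) ^ 0))), which is E2

YES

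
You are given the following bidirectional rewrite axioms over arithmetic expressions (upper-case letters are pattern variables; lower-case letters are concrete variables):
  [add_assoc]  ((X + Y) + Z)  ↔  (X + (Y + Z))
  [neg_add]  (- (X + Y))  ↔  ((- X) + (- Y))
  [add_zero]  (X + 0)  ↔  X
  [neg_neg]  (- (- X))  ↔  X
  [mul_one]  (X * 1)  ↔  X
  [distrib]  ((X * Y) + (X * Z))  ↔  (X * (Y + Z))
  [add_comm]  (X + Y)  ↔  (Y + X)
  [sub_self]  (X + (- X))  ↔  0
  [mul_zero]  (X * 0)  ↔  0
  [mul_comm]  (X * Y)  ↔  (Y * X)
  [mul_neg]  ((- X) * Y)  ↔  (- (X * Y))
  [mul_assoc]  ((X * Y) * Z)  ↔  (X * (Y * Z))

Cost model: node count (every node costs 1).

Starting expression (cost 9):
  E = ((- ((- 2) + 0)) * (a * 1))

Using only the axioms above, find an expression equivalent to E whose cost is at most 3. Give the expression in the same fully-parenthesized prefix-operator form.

1. [mul_one →] (a * 1)  →  a;  E = ((- ((- 2) + 0)) * a)
2. [add_zero →] ((- 2) + 0)  →  (- 2);  E = ((- (- 2)) * a)
3. [neg_neg →] (- (- 2))  →  2;  cost 3 ≤ 3, done

(2 * a)   [cost 3]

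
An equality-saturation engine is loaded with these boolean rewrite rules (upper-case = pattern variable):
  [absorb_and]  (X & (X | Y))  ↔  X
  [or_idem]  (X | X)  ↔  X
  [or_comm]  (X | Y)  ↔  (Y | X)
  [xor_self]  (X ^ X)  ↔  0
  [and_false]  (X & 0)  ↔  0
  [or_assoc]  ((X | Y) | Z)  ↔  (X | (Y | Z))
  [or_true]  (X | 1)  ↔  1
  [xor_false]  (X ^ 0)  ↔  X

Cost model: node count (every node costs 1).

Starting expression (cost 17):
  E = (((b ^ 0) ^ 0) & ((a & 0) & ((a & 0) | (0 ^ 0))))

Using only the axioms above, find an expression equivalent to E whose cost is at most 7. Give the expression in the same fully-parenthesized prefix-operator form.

step 1: xor_false (→) rewrites (b ^ 0) into b, now ((b ^ 0) & ((a & 0) & ((a & 0) | (0 ^ 0))))
step 2: xor_false (→) rewrites (0 ^ 0) into 0, now ((b ^ 0) & ((a & 0) & ((a & 0) | 0)))
step 3: absorb_and (→) rewrites ((a & 0) & ((a & 0) | 0)) into (a & 0), reaching cost 7 (bound 7)

((b ^ 0) & (a & 0))   [cost 7]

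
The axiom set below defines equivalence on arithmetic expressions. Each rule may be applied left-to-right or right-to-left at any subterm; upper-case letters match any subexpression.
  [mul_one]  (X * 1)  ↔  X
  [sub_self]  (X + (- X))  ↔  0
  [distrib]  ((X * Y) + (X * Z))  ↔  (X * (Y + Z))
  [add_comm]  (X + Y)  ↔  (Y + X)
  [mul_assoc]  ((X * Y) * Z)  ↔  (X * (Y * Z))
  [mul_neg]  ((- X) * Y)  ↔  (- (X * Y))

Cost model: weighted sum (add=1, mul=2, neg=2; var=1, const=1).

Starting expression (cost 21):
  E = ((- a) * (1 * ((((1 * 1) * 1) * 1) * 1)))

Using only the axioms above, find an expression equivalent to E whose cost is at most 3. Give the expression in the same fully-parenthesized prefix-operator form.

(1) ((1 * 1) * 1)  =[mul_one →]=  (1 * 1)    ⊢ ((- a) * (1 * (((1 * 1) * 1) * 1)))
(2) ((1 * 1) * 1)  =[mul_one →]=  (1 * 1)    ⊢ ((- a) * (1 * ((1 * 1) * 1)))
(3) ((- a) * (1 * ((1 * 1) * 1)))  =[mul_neg →]=  (- (a * (1 * ((1 * 1) * 1))))
(4) (1 * 1)  =[mul_one →]=  1    ⊢ (- (a * (1 * (1 * 1))))
(5) (1 * 1)  =[mul_one →]=  1    ⊢ (- (a * (1 * 1)))
(6) (1 * 1)  =[mul_one →]=  1    ⊢ (- (a * 1))
(7) (a * 1)  =[mul_one →]=  a    ⊢ cost 3, within 3

(- a)   [cost 3]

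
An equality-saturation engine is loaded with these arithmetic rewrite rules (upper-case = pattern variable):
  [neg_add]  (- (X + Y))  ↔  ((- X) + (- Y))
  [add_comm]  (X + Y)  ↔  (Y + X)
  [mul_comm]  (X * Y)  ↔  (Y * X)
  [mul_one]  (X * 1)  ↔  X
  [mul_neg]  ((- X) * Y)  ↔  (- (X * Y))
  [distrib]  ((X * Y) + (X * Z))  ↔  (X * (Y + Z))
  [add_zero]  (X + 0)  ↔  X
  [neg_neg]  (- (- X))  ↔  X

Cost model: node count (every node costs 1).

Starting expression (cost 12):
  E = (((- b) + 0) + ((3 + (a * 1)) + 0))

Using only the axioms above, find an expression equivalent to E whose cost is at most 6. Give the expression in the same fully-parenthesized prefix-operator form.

((- b) + (3 + a))   [cost 6]

1. [add_zero →] ((3 + (a * 1)) + 0)  →  (3 + (a * 1));  E = (((- b) + 0) + (3 + (a * 1)))
2. [add_zero →] ((- b) + 0)  →  (- b);  E = ((- b) + (3 + (a * 1)))
3. [mul_one →] (a * 1)  →  a;  cost 6 ≤ 6, done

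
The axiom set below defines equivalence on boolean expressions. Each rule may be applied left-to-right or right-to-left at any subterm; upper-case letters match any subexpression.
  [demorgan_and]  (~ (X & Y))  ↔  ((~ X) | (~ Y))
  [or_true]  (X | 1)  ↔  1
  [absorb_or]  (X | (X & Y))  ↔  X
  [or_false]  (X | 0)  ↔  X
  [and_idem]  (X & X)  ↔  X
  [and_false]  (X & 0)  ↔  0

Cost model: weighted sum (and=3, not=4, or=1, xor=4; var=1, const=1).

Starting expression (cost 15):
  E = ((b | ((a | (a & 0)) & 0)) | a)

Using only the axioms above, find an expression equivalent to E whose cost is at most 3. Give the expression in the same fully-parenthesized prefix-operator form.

step 1: absorb_or (→) rewrites (a | (a & 0)) into a, now ((b | (a & 0)) | a)
step 2: and_false (→) rewrites (a & 0) into 0, now ((b | 0) | a)
step 3: or_false (→) rewrites (b | 0) into b, reaching cost 3 (bound 3)

(b | a)   [cost 3]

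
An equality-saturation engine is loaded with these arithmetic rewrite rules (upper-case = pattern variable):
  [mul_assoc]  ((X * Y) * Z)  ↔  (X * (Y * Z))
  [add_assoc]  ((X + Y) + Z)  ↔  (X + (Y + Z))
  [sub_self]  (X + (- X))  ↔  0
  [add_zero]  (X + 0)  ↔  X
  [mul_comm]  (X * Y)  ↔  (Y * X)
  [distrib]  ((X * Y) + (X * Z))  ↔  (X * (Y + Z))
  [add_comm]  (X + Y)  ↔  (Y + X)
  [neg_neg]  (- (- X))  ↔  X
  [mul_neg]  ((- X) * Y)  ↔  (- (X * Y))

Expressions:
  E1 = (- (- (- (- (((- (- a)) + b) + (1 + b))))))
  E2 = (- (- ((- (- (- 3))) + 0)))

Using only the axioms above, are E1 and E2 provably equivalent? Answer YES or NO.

All listed rules preserve value, hence provable equivalence implies equal values everywhere; look for a separating assignment.
a=0, b=0 gives E1 ↦ 1, E2 ↦ -3; values differ ⇒ not provably equivalent.

NO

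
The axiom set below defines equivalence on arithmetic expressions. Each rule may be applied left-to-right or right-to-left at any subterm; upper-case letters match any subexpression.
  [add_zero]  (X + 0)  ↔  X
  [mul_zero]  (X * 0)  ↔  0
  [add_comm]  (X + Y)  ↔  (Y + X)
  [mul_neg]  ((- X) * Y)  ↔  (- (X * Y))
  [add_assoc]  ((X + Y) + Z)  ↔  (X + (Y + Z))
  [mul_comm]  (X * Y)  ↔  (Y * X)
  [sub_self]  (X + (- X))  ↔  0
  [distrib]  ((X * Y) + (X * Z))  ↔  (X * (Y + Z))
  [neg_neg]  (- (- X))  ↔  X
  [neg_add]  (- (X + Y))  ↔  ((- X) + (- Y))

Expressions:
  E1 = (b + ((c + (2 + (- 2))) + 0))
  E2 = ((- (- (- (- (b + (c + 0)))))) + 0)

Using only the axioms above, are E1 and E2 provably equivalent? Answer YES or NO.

YES

(1) (2 + (- 2))  =[sub_self →]=  0    ⊢ (b + ((c + 0) + 0))
(2) ((c + 0) + 0)  =[add_zero →]=  (c + 0)    ⊢ (b + (c + 0))
(3) (c + 0)  =[add_comm →]=  (0 + c)    ⊢ (b + (0 + c))
(4) (b + (0 + c))  =[neg_neg ←]=  (- (- (b + (0 + c))))
(5) (- (- (b + (0 + c))))  =[add_zero ←]=  ((- (- (b + (0 + c)))) + 0)
(6) (0 + c)  =[add_comm →]=  (c + 0)    ⊢ ((- (- (b + (c + 0)))) + 0)
(7) (- (b + (c + 0)))  =[neg_neg ←]=  (- (- (- (b + (c + 0)))))    ⊢ E2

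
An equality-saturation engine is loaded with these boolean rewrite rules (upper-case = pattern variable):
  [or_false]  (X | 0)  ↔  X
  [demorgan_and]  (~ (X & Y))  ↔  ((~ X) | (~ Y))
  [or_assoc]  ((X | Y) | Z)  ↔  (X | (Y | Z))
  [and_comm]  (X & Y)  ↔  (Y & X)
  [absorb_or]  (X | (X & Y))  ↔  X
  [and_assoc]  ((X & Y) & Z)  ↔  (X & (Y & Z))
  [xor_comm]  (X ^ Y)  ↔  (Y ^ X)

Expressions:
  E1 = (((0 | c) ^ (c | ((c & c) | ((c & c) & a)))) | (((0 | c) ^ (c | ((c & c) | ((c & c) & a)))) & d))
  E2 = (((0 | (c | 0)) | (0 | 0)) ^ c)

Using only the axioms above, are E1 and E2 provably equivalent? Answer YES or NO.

1. [absorb_or →] (((0 | c) ^ (c | ((c & c) | ((c & c) & a)))) | (((0 | c) ^ (c | ((c & c) | ((c & c) & a)))) & d))  →  ((0 | c) ^ (c | ((c & c) | ((c & c) & a))))
2. [absorb_or →] ((c & c) | ((c & c) & a))  →  (c & c);  E1 = ((0 | c) ^ (c | (c & c)))
3. [absorb_or →] (c | (c & c))  →  c;  E1 = ((0 | c) ^ c)
4. [or_false ←] (0 | c)  →  ((0 | c) | 0);  E1 = (((0 | c) | 0) ^ c)
5. [or_false ←] c  →  (c | 0);  E1 = (((0 | (c | 0)) | 0) ^ c)
6. [or_false ←] 0  →  (0 | 0);  this is E2

YES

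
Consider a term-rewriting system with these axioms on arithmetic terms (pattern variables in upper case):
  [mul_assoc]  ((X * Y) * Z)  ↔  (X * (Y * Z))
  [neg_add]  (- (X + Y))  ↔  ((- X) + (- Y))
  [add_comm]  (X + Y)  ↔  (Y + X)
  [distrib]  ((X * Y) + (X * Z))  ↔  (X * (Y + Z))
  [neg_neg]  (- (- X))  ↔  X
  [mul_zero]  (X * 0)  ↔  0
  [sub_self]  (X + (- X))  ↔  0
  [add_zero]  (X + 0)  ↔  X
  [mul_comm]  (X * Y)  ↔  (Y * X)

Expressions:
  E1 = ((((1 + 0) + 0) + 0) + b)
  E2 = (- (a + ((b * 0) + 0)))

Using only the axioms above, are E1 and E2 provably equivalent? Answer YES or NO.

NO

The axioms are sound identities: if E1 ↔* E2 then E1 and E2 evaluate identically under any assignment.
Under a=0, b=0: E1 evaluates to 1, E2 to 0. Distinct ⇒ no rewrite sequence connects them.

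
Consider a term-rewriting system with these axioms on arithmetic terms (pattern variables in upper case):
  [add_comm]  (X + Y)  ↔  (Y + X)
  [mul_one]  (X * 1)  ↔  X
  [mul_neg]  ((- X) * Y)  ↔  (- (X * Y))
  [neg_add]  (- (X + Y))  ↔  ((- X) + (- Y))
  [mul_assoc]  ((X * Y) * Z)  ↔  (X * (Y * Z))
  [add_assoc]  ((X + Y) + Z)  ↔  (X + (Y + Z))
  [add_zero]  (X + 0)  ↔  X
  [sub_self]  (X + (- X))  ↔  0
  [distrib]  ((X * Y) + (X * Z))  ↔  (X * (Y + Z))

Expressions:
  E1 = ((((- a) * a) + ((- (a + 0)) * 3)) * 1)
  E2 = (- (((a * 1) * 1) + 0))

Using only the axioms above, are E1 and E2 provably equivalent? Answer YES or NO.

Every axiom is a valid identity, so a rewrite proof would force E1 and E2 to agree under every assignment.
At a=1: E1 = -4 but E2 = -1; they differ, so no derivation exists.

NO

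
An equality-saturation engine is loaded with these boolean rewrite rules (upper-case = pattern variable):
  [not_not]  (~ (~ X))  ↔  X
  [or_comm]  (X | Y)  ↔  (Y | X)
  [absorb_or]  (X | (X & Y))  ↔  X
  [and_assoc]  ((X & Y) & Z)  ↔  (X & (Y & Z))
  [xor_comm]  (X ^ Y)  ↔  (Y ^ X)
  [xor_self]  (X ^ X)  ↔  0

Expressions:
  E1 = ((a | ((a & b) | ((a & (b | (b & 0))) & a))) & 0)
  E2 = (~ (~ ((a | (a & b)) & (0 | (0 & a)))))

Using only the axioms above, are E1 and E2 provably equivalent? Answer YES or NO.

1. [absorb_or →] (b | (b & 0))  →  b;  E1 = ((a | ((a & b) | ((a & b) & a))) & 0)
2. [absorb_or →] ((a & b) | ((a & b) & a))  →  (a & b);  E1 = ((a | (a & b)) & 0)
3. [not_not ←] ((a | (a & b)) & 0)  →  (~ (~ ((a | (a & b)) & 0)))
4. [absorb_or ←] 0  →  (0 | (0 & a));  this is E2

YES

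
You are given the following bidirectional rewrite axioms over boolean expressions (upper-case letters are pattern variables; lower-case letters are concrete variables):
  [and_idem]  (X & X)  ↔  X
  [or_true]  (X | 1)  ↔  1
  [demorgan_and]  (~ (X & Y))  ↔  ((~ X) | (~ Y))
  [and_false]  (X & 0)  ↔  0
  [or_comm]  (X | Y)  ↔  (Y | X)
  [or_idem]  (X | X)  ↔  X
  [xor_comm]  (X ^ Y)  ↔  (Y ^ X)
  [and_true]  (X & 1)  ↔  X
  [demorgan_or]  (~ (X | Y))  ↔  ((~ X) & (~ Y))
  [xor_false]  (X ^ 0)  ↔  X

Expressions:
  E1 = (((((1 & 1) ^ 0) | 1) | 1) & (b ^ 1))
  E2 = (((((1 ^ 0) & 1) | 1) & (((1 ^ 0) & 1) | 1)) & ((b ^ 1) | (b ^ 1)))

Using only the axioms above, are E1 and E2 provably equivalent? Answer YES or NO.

YES

(1) ((1 & 1) ^ 0)  =[xor_false →]=  (1 & 1)    ⊢ ((((1 & 1) | 1) | 1) & (b ^ 1))
(2) (1 & 1)  =[and_true →]=  1    ⊢ (((1 | 1) | 1) & (b ^ 1))
(3) (1 | 1)  =[or_idem →]=  1    ⊢ ((1 | 1) & (b ^ 1))
(4) (b ^ 1)  =[or_idem ←]=  ((b ^ 1) | (b ^ 1))    ⊢ ((1 | 1) & ((b ^ 1) | (b ^ 1)))
(5) 1  =[and_idem ←]=  (1 & 1)    ⊢ (((1 & 1) | 1) & ((b ^ 1) | (b ^ 1)))
(6) 1  =[xor_false ←]=  (1 ^ 0)    ⊢ ((((1 ^ 0) & 1) | 1) & ((b ^ 1) | (b ^ 1)))
(7) (((1 ^ 0) & 1) | 1)  =[and_idem ←]=  ((((1 ^ 0) & 1) | 1) & (((1 ^ 0) & 1) | 1))    ⊢ E2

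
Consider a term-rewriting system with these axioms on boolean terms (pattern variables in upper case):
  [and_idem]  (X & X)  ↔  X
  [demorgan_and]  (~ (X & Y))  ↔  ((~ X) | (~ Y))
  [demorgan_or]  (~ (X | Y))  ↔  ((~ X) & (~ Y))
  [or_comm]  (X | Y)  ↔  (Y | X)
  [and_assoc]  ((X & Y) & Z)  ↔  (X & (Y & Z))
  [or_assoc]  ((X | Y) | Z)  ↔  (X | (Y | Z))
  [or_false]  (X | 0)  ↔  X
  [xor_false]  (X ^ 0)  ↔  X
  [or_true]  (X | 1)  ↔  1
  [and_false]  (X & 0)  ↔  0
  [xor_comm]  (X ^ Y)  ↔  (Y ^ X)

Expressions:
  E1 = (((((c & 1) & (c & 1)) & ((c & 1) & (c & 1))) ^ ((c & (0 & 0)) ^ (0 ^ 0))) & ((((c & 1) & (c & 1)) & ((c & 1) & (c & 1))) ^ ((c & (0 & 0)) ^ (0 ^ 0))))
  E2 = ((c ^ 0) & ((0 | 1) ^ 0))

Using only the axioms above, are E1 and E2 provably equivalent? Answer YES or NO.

1. [and_idem →] (((((c & 1) & (c & 1)) & ((c & 1) & (c & 1))) ^ ((c & (0 & 0)) ^ (0 ^ 0))) & ((((c & 1) & (c & 1)) & ((c & 1) & (c & 1))) ^ ((c & (0 & 0)) ^ (0 ^ 0))))  →  ((((c & 1) & (c & 1)) & ((c & 1) & (c & 1))) ^ ((c & (0 & 0)) ^ (0 ^ 0)))
2. [and_idem →] (((c & 1) & (c & 1)) & ((c & 1) & (c & 1)))  →  ((c & 1) & (c & 1));  E1 = (((c & 1) & (c & 1)) ^ ((c & (0 & 0)) ^ (0 ^ 0)))
3. [xor_false →] (0 ^ 0)  →  0;  E1 = (((c & 1) & (c & 1)) ^ ((c & (0 & 0)) ^ 0))
4. [and_false →] (0 & 0)  →  0;  E1 = (((c & 1) & (c & 1)) ^ ((c & 0) ^ 0))
5. [and_false →] (c & 0)  →  0;  E1 = (((c & 1) & (c & 1)) ^ (0 ^ 0))
6. [xor_false →] (0 ^ 0)  →  0;  E1 = (((c & 1) & (c & 1)) ^ 0)
7. [xor_false →] (((c & 1) & (c & 1)) ^ 0)  →  ((c & 1) & (c & 1))
8. [and_idem →] ((c & 1) & (c & 1))  →  (c & 1)
9. [or_false ←] 1  →  (1 | 0);  E1 = (c & (1 | 0))
10. [or_comm →] (1 | 0)  →  (0 | 1);  E1 = (c & (0 | 1))
11. [xor_false ←] c  →  (c ^ 0);  E1 = ((c ^ 0) & (0 | 1))
12. [xor_false ←] (0 | 1)  →  ((0 | 1) ^ 0);  this is E2

YES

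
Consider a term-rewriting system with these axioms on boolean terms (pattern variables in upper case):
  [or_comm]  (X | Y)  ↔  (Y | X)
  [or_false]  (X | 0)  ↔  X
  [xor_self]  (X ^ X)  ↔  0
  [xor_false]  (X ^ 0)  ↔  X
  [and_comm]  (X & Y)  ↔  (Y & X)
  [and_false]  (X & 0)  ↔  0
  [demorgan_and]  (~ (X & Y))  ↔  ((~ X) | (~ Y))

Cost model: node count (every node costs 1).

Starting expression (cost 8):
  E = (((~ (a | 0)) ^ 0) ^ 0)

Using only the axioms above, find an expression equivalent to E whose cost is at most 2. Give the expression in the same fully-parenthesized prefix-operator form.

step 1: or_false (→) rewrites (a | 0) into a, now (((~ a) ^ 0) ^ 0)
step 2: xor_false (→) rewrites (((~ a) ^ 0) ^ 0) into ((~ a) ^ 0)
step 3: xor_false (→) rewrites ((~ a) ^ 0) into (~ a), reaching cost 2 (bound 2)

(~ a)   [cost 2]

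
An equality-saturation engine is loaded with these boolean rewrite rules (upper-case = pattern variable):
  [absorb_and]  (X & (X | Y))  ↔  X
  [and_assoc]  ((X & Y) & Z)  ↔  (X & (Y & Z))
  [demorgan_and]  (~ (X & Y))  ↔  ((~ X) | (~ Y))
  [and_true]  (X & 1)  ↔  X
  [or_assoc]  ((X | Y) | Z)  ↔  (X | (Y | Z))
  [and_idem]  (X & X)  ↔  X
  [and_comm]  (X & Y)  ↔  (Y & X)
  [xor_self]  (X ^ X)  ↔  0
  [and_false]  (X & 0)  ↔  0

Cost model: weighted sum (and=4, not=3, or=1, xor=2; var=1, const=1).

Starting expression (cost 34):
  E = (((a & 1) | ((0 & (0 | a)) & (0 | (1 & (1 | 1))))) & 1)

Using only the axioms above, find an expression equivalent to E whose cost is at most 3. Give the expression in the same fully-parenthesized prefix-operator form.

(a | 0)   [cost 3]

1. [and_true →] (((a & 1) | ((0 & (0 | a)) & (0 | (1 & (1 | 1))))) & 1)  →  ((a & 1) | ((0 & (0 | a)) & (0 | (1 & (1 | 1)))))
2. [and_true →] (a & 1)  →  a;  E = (a | ((0 & (0 | a)) & (0 | (1 & (1 | 1)))))
3. [absorb_and →] (1 & (1 | 1))  →  1;  E = (a | ((0 & (0 | a)) & (0 | 1)))
4. [absorb_and →] (0 & (0 | a))  →  0;  E = (a | (0 & (0 | 1)))
5. [absorb_and →] (0 & (0 | 1))  →  0;  cost 3 ≤ 3, done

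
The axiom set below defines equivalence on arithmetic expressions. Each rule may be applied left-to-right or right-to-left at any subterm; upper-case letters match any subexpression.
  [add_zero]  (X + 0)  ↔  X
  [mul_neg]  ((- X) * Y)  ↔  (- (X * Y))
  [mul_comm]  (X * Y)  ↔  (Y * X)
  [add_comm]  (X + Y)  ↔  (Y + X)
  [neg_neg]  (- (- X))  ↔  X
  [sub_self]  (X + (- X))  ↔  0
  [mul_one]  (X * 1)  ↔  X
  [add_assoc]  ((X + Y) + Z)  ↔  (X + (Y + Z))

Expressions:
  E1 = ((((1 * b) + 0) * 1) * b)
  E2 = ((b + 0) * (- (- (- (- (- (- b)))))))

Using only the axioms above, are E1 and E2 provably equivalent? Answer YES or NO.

step 1: mul_one (→) rewrites (((1 * b) + 0) * 1) into ((1 * b) + 0), now (((1 * b) + 0) * b)
step 2: mul_comm (→) rewrites (((1 * b) + 0) * b) into (b * ((1 * b) + 0))
step 3: mul_comm (→) rewrites (1 * b) into (b * 1), now (b * ((b * 1) + 0))
step 4: mul_one (→) rewrites (b * 1) into b, now (b * (b + 0))
step 5: add_zero (→) rewrites (b + 0) into b, now (b * b)
step 6: add_zero (←) rewrites b into (b + 0), now ((b + 0) * b)
step 7: neg_neg (←) rewrites b into (- (- b)), now ((b + 0) * (- (- b)))
step 8: neg_neg (←) rewrites (- (- b)) into (- (- (- (- b)))), now ((b + 0) * (- (- (- (- b)))))
step 9: neg_neg (←) rewrites b into (- (- b)), which is E2

YES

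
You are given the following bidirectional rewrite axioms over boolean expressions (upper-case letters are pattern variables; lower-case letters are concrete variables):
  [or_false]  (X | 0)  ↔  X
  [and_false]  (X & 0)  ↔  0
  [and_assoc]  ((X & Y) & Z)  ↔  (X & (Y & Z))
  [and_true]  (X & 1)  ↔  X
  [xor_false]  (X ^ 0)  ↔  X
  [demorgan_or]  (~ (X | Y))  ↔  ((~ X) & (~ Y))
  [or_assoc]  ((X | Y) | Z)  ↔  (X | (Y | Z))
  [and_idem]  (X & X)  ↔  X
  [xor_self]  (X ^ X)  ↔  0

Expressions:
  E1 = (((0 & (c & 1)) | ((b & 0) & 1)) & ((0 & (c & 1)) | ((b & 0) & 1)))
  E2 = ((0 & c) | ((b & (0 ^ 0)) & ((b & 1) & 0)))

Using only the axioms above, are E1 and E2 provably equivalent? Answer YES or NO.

step 1: and_idem (→) rewrites (((0 & (c & 1)) | ((b & 0) & 1)) & ((0 & (c & 1)) | ((b & 0) & 1))) into ((0 & (c & 1)) | ((b & 0) & 1))
step 2: and_true (→) rewrites (c & 1) into c, now ((0 & c) | ((b & 0) & 1))
step 3: and_true (→) rewrites ((b & 0) & 1) into (b & 0), now ((0 & c) | (b & 0))
step 4: and_idem (←) rewrites (b & 0) into ((b & 0) & (b & 0)), now ((0 & c) | ((b & 0) & (b & 0)))
step 5: xor_false (←) rewrites 0 into (0 ^ 0), now ((0 & c) | ((b & (0 ^ 0)) & (b & 0)))
step 6: and_true (←) rewrites b into (b & 1), which is E2

YES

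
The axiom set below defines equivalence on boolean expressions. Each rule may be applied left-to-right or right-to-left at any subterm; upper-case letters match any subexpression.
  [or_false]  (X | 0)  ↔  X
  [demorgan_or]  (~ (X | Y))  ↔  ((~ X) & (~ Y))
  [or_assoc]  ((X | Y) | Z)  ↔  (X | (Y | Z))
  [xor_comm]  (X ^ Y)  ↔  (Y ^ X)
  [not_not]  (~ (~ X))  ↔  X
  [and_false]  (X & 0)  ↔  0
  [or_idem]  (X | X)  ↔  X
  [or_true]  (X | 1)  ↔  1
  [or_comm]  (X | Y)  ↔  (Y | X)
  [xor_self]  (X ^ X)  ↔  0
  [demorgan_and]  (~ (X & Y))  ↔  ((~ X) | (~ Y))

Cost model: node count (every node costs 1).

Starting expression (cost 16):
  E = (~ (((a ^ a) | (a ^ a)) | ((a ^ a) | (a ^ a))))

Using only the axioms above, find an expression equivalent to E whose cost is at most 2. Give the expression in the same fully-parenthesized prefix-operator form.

1. [or_idem →] (((a ^ a) | (a ^ a)) | ((a ^ a) | (a ^ a)))  →  ((a ^ a) | (a ^ a));  E = (~ ((a ^ a) | (a ^ a)))
2. [or_idem →] ((a ^ a) | (a ^ a))  →  (a ^ a);  E = (~ (a ^ a))
3. [xor_self →] (a ^ a)  →  0;  cost 2 ≤ 2, done

(~ 0)   [cost 2]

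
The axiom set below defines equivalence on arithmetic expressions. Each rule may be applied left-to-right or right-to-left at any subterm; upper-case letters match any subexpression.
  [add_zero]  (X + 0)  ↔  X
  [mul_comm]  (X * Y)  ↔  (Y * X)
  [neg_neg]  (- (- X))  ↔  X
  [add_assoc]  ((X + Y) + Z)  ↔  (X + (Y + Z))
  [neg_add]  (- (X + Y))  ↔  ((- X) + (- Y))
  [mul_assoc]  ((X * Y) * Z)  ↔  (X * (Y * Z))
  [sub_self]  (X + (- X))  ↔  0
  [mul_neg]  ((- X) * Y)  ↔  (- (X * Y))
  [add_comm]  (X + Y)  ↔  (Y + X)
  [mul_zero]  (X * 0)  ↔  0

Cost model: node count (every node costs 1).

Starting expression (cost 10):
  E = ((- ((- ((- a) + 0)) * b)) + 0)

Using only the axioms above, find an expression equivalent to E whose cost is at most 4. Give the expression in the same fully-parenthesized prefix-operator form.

(1) ((- a) + 0)  =[add_zero →]=  (- a)    ⊢ ((- ((- (- a)) * b)) + 0)
(2) ((- ((- (- a)) * b)) + 0)  =[add_zero →]=  (- ((- (- a)) * b))
(3) (- (- a))  =[neg_neg →]=  a    ⊢ cost 4, within 4

(- (a * b))   [cost 4]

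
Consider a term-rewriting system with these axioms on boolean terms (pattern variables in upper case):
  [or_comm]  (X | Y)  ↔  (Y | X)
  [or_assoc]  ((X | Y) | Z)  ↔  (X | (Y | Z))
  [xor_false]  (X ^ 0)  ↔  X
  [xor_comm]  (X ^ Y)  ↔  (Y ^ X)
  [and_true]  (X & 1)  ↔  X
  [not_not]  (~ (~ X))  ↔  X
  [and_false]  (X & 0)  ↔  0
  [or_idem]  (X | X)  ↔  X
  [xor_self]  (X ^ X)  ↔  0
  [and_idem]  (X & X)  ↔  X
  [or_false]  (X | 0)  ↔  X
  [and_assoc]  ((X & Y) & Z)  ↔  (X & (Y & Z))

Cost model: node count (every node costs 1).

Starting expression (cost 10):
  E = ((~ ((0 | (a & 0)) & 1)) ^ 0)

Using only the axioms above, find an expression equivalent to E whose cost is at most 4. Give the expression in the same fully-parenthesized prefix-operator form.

1. [and_true →] ((0 | (a & 0)) & 1)  →  (0 | (a & 0));  E = ((~ (0 | (a & 0))) ^ 0)
2. [and_false →] (a & 0)  →  0;  E = ((~ (0 | 0)) ^ 0)
3. [xor_false →] ((~ (0 | 0)) ^ 0)  →  (~ (0 | 0));  cost 4 ≤ 4, done

(~ (0 | 0))   [cost 4]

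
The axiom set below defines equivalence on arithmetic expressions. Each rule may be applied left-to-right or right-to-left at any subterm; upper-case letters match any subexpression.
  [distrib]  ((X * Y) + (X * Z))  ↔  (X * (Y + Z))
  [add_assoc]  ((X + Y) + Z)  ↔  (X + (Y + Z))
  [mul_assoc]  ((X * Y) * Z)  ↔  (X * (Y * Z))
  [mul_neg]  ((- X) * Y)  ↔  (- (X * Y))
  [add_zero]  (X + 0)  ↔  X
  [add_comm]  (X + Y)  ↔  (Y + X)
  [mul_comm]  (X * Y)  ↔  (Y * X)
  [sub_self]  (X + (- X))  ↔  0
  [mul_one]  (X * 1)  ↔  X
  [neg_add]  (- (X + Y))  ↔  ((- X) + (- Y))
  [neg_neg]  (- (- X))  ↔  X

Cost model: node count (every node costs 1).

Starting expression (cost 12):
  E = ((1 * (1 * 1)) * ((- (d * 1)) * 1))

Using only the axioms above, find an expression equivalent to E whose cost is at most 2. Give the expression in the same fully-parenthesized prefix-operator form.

1. [mul_one →] ((- (d * 1)) * 1)  →  (- (d * 1));  E = ((1 * (1 * 1)) * (- (d * 1)))
2. [mul_one →] (1 * 1)  →  1;  E = ((1 * 1) * (- (d * 1)))
3. [mul_comm →] ((1 * 1) * (- (d * 1)))  →  ((- (d * 1)) * (1 * 1))
4. [mul_one →] (1 * 1)  →  1;  E = ((- (d * 1)) * 1)
5. [mul_one →] (d * 1)  →  d;  E = ((- d) * 1)
6. [mul_one →] ((- d) * 1)  →  (- d);  cost 2 ≤ 2, done

(- d)   [cost 2]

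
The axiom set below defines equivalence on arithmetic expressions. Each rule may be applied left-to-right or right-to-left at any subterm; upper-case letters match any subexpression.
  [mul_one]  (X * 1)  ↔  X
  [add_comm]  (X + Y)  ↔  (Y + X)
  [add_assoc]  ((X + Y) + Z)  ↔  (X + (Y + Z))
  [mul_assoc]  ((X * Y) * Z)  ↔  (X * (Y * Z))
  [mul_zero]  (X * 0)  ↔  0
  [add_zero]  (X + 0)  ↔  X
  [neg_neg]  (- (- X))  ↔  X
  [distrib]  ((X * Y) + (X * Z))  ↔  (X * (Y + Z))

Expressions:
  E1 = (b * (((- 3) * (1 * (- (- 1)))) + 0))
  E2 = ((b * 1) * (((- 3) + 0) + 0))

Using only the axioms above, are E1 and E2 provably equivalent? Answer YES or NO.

1. [neg_neg →] (- (- 1))  →  1;  E1 = (b * (((- 3) * (1 * 1)) + 0))
2. [add_zero →] (((- 3) * (1 * 1)) + 0)  →  ((- 3) * (1 * 1));  E1 = (b * ((- 3) * (1 * 1)))
3. [mul_one →] (1 * 1)  →  1;  E1 = (b * ((- 3) * 1))
4. [mul_one →] ((- 3) * 1)  →  (- 3);  E1 = (b * (- 3))
5. [mul_one ←] b  →  (b * 1);  E1 = ((b * 1) * (- 3))
6. [add_zero ←] (- 3)  →  ((- 3) + 0);  E1 = ((b * 1) * ((- 3) + 0))
7. [add_zero ←] (- 3)  →  ((- 3) + 0);  this is E2

YES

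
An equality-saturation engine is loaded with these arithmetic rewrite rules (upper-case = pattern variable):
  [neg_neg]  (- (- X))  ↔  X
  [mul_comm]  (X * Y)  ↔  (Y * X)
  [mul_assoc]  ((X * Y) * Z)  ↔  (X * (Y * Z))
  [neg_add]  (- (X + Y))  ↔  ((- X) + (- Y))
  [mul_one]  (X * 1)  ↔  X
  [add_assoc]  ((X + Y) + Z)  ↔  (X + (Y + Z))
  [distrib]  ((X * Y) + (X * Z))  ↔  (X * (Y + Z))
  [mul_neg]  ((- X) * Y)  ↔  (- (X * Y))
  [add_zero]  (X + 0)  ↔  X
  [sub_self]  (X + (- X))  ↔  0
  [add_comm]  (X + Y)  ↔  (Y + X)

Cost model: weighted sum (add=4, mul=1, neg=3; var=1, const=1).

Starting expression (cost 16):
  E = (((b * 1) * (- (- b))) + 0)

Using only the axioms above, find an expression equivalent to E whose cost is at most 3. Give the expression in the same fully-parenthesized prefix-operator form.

(b * b)   [cost 3]

(1) (- (- b))  =[neg_neg →]=  b    ⊢ (((b * 1) * b) + 0)
(2) (b * 1)  =[mul_one →]=  b    ⊢ ((b * b) + 0)
(3) ((b * b) + 0)  =[add_zero →]=  (b * b)    ⊢ cost 3, within 3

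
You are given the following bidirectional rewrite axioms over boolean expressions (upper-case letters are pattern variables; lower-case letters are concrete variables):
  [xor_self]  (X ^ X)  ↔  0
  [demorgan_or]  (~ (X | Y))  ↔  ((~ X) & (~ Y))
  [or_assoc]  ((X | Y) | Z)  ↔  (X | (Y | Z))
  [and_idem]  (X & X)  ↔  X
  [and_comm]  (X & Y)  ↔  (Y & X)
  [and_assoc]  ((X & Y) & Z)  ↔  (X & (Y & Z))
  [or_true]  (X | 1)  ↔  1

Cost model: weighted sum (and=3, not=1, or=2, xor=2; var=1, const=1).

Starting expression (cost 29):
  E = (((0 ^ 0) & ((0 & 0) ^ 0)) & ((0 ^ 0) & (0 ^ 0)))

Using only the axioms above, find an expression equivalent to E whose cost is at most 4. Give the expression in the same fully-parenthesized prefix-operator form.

step 1: and_idem (→) rewrites (0 & 0) into 0, now (((0 ^ 0) & (0 ^ 0)) & ((0 ^ 0) & (0 ^ 0)))
step 2: and_idem (→) rewrites (((0 ^ 0) & (0 ^ 0)) & ((0 ^ 0) & (0 ^ 0))) into ((0 ^ 0) & (0 ^ 0))
step 3: and_idem (→) rewrites ((0 ^ 0) & (0 ^ 0)) into (0 ^ 0), reaching cost 4 (bound 4)

(0 ^ 0)   [cost 4]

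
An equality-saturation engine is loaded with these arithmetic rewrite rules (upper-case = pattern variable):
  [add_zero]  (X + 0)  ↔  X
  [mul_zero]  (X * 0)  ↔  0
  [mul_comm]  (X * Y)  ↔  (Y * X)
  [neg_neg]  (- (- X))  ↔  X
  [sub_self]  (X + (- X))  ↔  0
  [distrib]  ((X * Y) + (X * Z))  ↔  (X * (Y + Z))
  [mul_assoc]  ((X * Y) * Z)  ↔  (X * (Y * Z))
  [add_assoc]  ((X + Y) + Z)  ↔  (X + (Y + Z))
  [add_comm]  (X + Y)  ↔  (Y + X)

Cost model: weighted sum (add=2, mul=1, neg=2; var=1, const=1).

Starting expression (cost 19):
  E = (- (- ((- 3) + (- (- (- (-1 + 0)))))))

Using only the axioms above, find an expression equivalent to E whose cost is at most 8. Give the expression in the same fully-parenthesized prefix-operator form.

((- 3) + (- -1))   [cost 8]

(1) (-1 + 0)  =[add_zero →]=  -1    ⊢ (- (- ((- 3) + (- (- (- -1))))))
(2) (- (- (- -1)))  =[neg_neg →]=  (- -1)    ⊢ (- (- ((- 3) + (- -1))))
(3) (- (- ((- 3) + (- -1))))  =[neg_neg →]=  ((- 3) + (- -1))    ⊢ cost 8, within 8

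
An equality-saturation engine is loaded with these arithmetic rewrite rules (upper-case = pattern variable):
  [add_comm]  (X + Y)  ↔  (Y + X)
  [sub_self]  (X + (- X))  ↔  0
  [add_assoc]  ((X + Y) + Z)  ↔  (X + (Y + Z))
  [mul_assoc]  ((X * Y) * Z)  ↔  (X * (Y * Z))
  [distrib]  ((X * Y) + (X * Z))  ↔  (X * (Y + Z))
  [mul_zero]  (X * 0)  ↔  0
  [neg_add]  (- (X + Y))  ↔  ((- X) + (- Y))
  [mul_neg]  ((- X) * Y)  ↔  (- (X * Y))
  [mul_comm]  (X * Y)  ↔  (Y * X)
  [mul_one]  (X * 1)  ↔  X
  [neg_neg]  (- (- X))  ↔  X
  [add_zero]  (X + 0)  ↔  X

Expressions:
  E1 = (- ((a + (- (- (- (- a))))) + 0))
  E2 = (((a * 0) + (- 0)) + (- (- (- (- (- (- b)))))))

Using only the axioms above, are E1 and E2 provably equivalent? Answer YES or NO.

The axioms are sound identities: if E1 ↔* E2 then E1 and E2 evaluate identically under any assignment.
Under a=0, b=1: E1 evaluates to 0, E2 to 1. Distinct ⇒ no rewrite sequence connects them.

NO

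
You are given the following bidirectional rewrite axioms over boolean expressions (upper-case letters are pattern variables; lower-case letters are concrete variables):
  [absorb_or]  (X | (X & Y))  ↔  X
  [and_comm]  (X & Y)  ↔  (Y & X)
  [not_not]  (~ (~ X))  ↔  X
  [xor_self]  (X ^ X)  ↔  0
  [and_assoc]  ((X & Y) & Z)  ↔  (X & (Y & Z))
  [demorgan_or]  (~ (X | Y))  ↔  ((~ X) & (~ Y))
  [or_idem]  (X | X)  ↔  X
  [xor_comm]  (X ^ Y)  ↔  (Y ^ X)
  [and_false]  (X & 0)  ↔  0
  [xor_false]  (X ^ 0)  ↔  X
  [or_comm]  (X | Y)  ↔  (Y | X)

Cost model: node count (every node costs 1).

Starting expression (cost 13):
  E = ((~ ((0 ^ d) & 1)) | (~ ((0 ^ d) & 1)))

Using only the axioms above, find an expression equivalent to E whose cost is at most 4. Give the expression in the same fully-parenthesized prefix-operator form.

(1) ((~ ((0 ^ d) & 1)) | (~ ((0 ^ d) & 1)))  =[or_idem →]=  (~ ((0 ^ d) & 1))
(2) (0 ^ d)  =[xor_comm →]=  (d ^ 0)    ⊢ (~ ((d ^ 0) & 1))
(3) (d ^ 0)  =[xor_false →]=  d    ⊢ cost 4, within 4

(~ (d & 1))   [cost 4]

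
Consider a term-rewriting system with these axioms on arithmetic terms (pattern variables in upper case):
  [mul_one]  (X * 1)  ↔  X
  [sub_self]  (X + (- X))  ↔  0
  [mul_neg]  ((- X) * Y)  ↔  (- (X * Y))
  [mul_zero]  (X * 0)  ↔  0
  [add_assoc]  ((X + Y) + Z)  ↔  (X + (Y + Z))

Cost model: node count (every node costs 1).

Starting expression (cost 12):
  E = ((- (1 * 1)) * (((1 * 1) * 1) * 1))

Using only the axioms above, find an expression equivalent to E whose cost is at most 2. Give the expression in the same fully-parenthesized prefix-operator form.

(1) (((1 * 1) * 1) * 1)  =[mul_one →]=  ((1 * 1) * 1)    ⊢ ((- (1 * 1)) * ((1 * 1) * 1))
(2) (1 * 1)  =[mul_one →]=  1    ⊢ ((- 1) * ((1 * 1) * 1))
(3) (1 * 1)  =[mul_one →]=  1    ⊢ ((- 1) * (1 * 1))
(4) (1 * 1)  =[mul_one →]=  1    ⊢ ((- 1) * 1)
(5) ((- 1) * 1)  =[mul_one →]=  (- 1)    ⊢ cost 2, within 2

(- 1)   [cost 2]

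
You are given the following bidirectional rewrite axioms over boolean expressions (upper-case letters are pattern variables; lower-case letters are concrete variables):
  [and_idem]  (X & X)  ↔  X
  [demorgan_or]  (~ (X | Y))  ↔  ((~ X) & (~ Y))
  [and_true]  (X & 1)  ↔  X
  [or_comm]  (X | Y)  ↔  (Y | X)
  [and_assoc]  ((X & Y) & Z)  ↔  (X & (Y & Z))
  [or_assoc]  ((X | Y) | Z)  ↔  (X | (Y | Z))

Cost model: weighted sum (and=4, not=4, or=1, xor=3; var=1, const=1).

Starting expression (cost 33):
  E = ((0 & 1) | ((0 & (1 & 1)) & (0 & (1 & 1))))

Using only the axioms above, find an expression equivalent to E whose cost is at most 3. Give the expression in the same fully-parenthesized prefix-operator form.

(0 | 0)   [cost 3]

step 1: and_idem (→) rewrites ((0 & (1 & 1)) & (0 & (1 & 1))) into (0 & (1 & 1)), now ((0 & 1) | (0 & (1 & 1)))
step 2: and_true (→) rewrites (1 & 1) into 1, now ((0 & 1) | (0 & 1))
step 3: and_true (→) rewrites (0 & 1) into 0, now (0 | (0 & 1))
step 4: and_true (→) rewrites (0 & 1) into 0, reaching cost 3 (bound 3)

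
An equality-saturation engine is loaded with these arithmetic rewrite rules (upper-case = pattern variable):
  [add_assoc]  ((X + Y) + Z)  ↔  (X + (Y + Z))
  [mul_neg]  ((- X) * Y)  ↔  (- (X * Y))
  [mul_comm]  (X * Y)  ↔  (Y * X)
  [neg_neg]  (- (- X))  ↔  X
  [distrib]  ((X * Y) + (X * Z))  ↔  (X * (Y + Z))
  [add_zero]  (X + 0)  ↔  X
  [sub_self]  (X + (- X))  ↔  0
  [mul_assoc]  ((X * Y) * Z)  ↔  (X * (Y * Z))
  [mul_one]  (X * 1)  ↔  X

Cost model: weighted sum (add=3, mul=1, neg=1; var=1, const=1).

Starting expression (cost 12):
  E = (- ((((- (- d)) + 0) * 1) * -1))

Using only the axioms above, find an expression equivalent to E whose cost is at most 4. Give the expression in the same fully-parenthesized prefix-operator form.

(- (d * -1))   [cost 4]

step 1: mul_one (→) rewrites (((- (- d)) + 0) * 1) into ((- (- d)) + 0), now (- (((- (- d)) + 0) * -1))
step 2: neg_neg (→) rewrites (- (- d)) into d, now (- ((d + 0) * -1))
step 3: add_zero (→) rewrites (d + 0) into d, reaching cost 4 (bound 4)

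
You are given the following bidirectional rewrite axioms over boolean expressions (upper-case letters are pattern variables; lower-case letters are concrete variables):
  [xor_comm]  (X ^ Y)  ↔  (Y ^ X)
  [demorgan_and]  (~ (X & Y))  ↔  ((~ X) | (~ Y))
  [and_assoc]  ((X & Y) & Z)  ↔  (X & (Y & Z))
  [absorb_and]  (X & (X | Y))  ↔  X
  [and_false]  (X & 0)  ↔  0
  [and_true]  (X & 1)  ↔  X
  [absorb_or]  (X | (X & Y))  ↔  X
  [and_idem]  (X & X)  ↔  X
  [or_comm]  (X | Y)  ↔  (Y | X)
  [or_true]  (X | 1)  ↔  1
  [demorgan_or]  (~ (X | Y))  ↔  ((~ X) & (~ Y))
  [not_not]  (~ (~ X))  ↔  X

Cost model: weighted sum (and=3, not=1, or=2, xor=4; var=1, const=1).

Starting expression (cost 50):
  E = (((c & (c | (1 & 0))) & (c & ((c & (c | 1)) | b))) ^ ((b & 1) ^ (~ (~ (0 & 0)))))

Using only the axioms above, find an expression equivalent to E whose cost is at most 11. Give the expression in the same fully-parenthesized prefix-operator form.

step 1: absorb_and (→) rewrites (c & (c | 1)) into c, now (((c & (c | (1 & 0))) & (c & (c | b))) ^ ((b & 1) ^ (~ (~ (0 & 0)))))
step 2: not_not (→) rewrites (~ (~ (0 & 0))) into (0 & 0), now (((c & (c | (1 & 0))) & (c & (c | b))) ^ ((b & 1) ^ (0 & 0)))
step 3: and_idem (→) rewrites (0 & 0) into 0, now (((c & (c | (1 & 0))) & (c & (c | b))) ^ ((b & 1) ^ 0))
step 4: and_true (→) rewrites (b & 1) into b, now (((c & (c | (1 & 0))) & (c & (c | b))) ^ (b ^ 0))
step 5: absorb_and (→) rewrites (c & (c | b)) into c, now (((c & (c | (1 & 0))) & c) ^ (b ^ 0))
step 6: and_false (→) rewrites (1 & 0) into 0, now (((c & (c | 0)) & c) ^ (b ^ 0))
step 7: absorb_and (→) rewrites (c & (c | 0)) into c, now ((c & c) ^ (b ^ 0))
step 8: and_idem (→) rewrites (c & c) into c, reaching cost 11 (bound 11)

(c ^ (b ^ 0))   [cost 11]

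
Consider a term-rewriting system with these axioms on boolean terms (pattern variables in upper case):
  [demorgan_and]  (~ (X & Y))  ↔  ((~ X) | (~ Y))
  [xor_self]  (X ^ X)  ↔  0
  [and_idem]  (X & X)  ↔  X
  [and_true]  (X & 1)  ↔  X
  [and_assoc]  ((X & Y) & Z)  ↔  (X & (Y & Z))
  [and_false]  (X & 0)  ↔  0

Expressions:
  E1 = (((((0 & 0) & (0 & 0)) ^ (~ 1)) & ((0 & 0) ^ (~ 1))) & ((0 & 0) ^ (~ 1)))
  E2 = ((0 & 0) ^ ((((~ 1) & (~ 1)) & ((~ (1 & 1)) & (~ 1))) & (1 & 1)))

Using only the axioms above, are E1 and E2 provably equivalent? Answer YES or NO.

YES

step 1: and_idem (→) rewrites ((0 & 0) & (0 & 0)) into (0 & 0), now ((((0 & 0) ^ (~ 1)) & ((0 & 0) ^ (~ 1))) & ((0 & 0) ^ (~ 1)))
step 2: and_idem (→) rewrites (((0 & 0) ^ (~ 1)) & ((0 & 0) ^ (~ 1))) into ((0 & 0) ^ (~ 1)), now (((0 & 0) ^ (~ 1)) & ((0 & 0) ^ (~ 1)))
step 3: and_idem (→) rewrites (((0 & 0) ^ (~ 1)) & ((0 & 0) ^ (~ 1))) into ((0 & 0) ^ (~ 1))
step 4: and_true (←) rewrites (~ 1) into ((~ 1) & 1), now ((0 & 0) ^ ((~ 1) & 1))
step 5: and_true (←) rewrites 1 into (1 & 1), now ((0 & 0) ^ ((~ 1) & (1 & 1)))
step 6: and_idem (←) rewrites (~ 1) into ((~ 1) & (~ 1)), now ((0 & 0) ^ (((~ 1) & (~ 1)) & (1 & 1)))
step 7: and_idem (←) rewrites ((~ 1) & (~ 1)) into (((~ 1) & (~ 1)) & ((~ 1) & (~ 1))), now ((0 & 0) ^ ((((~ 1) & (~ 1)) & ((~ 1) & (~ 1))) & (1 & 1)))
step 8: and_idem (←) rewrites 1 into (1 & 1), which is E2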